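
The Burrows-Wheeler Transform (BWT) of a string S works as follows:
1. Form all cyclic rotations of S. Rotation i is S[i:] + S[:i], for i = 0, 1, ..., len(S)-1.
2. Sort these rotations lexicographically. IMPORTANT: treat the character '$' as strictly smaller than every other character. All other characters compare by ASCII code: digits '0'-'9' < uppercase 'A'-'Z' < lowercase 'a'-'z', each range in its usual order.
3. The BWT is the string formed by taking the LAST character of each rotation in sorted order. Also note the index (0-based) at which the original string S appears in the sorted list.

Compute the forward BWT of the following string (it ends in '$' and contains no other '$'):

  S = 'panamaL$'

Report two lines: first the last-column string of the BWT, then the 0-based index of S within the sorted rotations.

Answer: Lamnpaa$
7

Derivation:
All 8 rotations (rotation i = S[i:]+S[:i]):
  rot[0] = panamaL$
  rot[1] = anamaL$p
  rot[2] = namaL$pa
  rot[3] = amaL$pan
  rot[4] = maL$pana
  rot[5] = aL$panam
  rot[6] = L$panama
  rot[7] = $panamaL
Sorted (with $ < everything):
  sorted[0] = $panamaL  (last char: 'L')
  sorted[1] = L$panama  (last char: 'a')
  sorted[2] = aL$panam  (last char: 'm')
  sorted[3] = amaL$pan  (last char: 'n')
  sorted[4] = anamaL$p  (last char: 'p')
  sorted[5] = maL$pana  (last char: 'a')
  sorted[6] = namaL$pa  (last char: 'a')
  sorted[7] = panamaL$  (last char: '$')
Last column: Lamnpaa$
Original string S is at sorted index 7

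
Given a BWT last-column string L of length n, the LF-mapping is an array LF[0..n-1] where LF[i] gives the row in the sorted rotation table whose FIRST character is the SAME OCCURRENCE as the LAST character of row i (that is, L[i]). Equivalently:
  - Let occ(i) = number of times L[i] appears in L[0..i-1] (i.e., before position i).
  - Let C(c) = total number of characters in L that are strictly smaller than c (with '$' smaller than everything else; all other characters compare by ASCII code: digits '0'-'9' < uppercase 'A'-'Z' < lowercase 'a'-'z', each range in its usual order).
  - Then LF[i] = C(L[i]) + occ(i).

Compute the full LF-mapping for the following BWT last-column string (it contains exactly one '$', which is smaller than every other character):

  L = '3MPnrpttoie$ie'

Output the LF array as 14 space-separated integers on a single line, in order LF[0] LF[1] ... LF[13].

Char counts: '$':1, '3':1, 'M':1, 'P':1, 'e':2, 'i':2, 'n':1, 'o':1, 'p':1, 'r':1, 't':2
C (first-col start): C('$')=0, C('3')=1, C('M')=2, C('P')=3, C('e')=4, C('i')=6, C('n')=8, C('o')=9, C('p')=10, C('r')=11, C('t')=12
L[0]='3': occ=0, LF[0]=C('3')+0=1+0=1
L[1]='M': occ=0, LF[1]=C('M')+0=2+0=2
L[2]='P': occ=0, LF[2]=C('P')+0=3+0=3
L[3]='n': occ=0, LF[3]=C('n')+0=8+0=8
L[4]='r': occ=0, LF[4]=C('r')+0=11+0=11
L[5]='p': occ=0, LF[5]=C('p')+0=10+0=10
L[6]='t': occ=0, LF[6]=C('t')+0=12+0=12
L[7]='t': occ=1, LF[7]=C('t')+1=12+1=13
L[8]='o': occ=0, LF[8]=C('o')+0=9+0=9
L[9]='i': occ=0, LF[9]=C('i')+0=6+0=6
L[10]='e': occ=0, LF[10]=C('e')+0=4+0=4
L[11]='$': occ=0, LF[11]=C('$')+0=0+0=0
L[12]='i': occ=1, LF[12]=C('i')+1=6+1=7
L[13]='e': occ=1, LF[13]=C('e')+1=4+1=5

Answer: 1 2 3 8 11 10 12 13 9 6 4 0 7 5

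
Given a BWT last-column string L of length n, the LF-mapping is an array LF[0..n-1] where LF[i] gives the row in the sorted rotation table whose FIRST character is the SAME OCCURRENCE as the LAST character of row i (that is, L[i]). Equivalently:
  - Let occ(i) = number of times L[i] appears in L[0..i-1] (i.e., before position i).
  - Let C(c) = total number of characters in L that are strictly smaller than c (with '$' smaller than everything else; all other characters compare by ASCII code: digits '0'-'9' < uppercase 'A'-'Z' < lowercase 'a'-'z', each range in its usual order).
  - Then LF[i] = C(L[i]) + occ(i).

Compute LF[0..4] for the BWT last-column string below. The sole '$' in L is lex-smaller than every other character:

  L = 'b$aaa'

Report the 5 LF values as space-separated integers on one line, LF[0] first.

Answer: 4 0 1 2 3

Derivation:
Char counts: '$':1, 'a':3, 'b':1
C (first-col start): C('$')=0, C('a')=1, C('b')=4
L[0]='b': occ=0, LF[0]=C('b')+0=4+0=4
L[1]='$': occ=0, LF[1]=C('$')+0=0+0=0
L[2]='a': occ=0, LF[2]=C('a')+0=1+0=1
L[3]='a': occ=1, LF[3]=C('a')+1=1+1=2
L[4]='a': occ=2, LF[4]=C('a')+2=1+2=3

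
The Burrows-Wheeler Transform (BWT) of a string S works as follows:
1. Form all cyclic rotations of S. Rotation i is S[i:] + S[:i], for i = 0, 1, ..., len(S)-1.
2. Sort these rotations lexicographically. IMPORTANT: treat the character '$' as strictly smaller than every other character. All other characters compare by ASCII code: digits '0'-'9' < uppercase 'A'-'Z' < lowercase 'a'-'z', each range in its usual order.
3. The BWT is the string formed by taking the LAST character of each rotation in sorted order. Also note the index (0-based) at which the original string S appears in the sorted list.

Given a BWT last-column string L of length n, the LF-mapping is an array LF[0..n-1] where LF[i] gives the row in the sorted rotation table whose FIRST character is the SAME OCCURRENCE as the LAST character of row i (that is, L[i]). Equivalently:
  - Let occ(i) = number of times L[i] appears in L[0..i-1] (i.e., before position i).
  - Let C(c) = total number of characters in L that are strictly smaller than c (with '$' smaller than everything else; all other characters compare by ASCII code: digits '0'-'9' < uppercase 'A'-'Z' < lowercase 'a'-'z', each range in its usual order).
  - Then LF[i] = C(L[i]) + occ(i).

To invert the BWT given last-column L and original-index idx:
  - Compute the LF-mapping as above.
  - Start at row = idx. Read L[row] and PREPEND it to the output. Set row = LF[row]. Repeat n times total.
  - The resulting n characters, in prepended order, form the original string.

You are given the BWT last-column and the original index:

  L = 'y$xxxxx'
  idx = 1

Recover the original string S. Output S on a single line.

LF mapping: 6 0 1 2 3 4 5
Walk LF starting at row 1, prepending L[row]:
  step 1: row=1, L[1]='$', prepend. Next row=LF[1]=0
  step 2: row=0, L[0]='y', prepend. Next row=LF[0]=6
  step 3: row=6, L[6]='x', prepend. Next row=LF[6]=5
  step 4: row=5, L[5]='x', prepend. Next row=LF[5]=4
  step 5: row=4, L[4]='x', prepend. Next row=LF[4]=3
  step 6: row=3, L[3]='x', prepend. Next row=LF[3]=2
  step 7: row=2, L[2]='x', prepend. Next row=LF[2]=1
Reversed output: xxxxxy$

Answer: xxxxxy$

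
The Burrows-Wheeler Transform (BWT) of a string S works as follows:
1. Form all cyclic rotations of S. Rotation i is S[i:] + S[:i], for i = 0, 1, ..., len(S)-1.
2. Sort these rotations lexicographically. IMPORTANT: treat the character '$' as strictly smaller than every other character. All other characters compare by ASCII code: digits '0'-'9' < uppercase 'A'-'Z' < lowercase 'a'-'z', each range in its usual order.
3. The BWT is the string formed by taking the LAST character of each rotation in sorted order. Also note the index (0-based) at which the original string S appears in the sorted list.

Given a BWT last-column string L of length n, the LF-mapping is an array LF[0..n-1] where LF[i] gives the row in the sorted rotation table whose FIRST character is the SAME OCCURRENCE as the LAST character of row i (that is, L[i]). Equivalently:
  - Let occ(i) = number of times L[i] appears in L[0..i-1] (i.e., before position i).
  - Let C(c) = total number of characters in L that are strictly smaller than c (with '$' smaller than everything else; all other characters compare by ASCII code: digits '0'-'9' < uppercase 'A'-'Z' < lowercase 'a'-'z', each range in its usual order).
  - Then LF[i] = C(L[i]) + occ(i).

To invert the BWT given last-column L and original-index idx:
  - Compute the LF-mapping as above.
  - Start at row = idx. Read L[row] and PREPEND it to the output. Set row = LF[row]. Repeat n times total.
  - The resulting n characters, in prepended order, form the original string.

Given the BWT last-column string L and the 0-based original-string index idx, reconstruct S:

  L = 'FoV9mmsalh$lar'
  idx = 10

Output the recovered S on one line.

Answer: marshmallo9VF$

Derivation:
LF mapping: 2 11 3 1 9 10 13 4 7 6 0 8 5 12
Walk LF starting at row 10, prepending L[row]:
  step 1: row=10, L[10]='$', prepend. Next row=LF[10]=0
  step 2: row=0, L[0]='F', prepend. Next row=LF[0]=2
  step 3: row=2, L[2]='V', prepend. Next row=LF[2]=3
  step 4: row=3, L[3]='9', prepend. Next row=LF[3]=1
  step 5: row=1, L[1]='o', prepend. Next row=LF[1]=11
  step 6: row=11, L[11]='l', prepend. Next row=LF[11]=8
  step 7: row=8, L[8]='l', prepend. Next row=LF[8]=7
  step 8: row=7, L[7]='a', prepend. Next row=LF[7]=4
  step 9: row=4, L[4]='m', prepend. Next row=LF[4]=9
  step 10: row=9, L[9]='h', prepend. Next row=LF[9]=6
  step 11: row=6, L[6]='s', prepend. Next row=LF[6]=13
  step 12: row=13, L[13]='r', prepend. Next row=LF[13]=12
  step 13: row=12, L[12]='a', prepend. Next row=LF[12]=5
  step 14: row=5, L[5]='m', prepend. Next row=LF[5]=10
Reversed output: marshmallo9VF$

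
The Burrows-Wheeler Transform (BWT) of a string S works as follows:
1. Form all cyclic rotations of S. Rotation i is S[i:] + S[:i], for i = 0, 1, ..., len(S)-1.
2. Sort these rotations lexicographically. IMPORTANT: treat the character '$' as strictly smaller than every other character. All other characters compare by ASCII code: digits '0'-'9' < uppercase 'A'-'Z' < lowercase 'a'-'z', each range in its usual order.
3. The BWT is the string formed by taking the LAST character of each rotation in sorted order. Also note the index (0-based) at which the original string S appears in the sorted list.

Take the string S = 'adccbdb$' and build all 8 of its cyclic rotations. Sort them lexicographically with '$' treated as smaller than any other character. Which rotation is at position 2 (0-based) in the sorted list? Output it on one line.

Answer: b$adccbd

Derivation:
All 8 rotations (rotation i = S[i:]+S[:i]):
  rot[0] = adccbdb$
  rot[1] = dccbdb$a
  rot[2] = ccbdb$ad
  rot[3] = cbdb$adc
  rot[4] = bdb$adcc
  rot[5] = db$adccb
  rot[6] = b$adccbd
  rot[7] = $adccbdb
Sorted (with $ < everything):
  sorted[0] = $adccbdb
  sorted[1] = adccbdb$
  sorted[2] = b$adccbd
  sorted[3] = bdb$adcc
  sorted[4] = cbdb$adc
  sorted[5] = ccbdb$ad
  sorted[6] = db$adccb
  sorted[7] = dccbdb$a
sorted[2] = b$adccbd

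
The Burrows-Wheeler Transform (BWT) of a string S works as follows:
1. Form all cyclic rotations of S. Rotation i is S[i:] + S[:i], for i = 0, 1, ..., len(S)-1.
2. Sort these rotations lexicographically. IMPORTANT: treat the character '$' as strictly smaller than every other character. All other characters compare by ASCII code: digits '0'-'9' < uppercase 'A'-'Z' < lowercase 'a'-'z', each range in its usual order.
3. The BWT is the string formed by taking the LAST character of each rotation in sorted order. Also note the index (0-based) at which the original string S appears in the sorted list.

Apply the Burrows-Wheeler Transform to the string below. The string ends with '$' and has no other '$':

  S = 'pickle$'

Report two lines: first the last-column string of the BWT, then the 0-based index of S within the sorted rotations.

All 7 rotations (rotation i = S[i:]+S[:i]):
  rot[0] = pickle$
  rot[1] = ickle$p
  rot[2] = ckle$pi
  rot[3] = kle$pic
  rot[4] = le$pick
  rot[5] = e$pickl
  rot[6] = $pickle
Sorted (with $ < everything):
  sorted[0] = $pickle  (last char: 'e')
  sorted[1] = ckle$pi  (last char: 'i')
  sorted[2] = e$pickl  (last char: 'l')
  sorted[3] = ickle$p  (last char: 'p')
  sorted[4] = kle$pic  (last char: 'c')
  sorted[5] = le$pick  (last char: 'k')
  sorted[6] = pickle$  (last char: '$')
Last column: eilpck$
Original string S is at sorted index 6

Answer: eilpck$
6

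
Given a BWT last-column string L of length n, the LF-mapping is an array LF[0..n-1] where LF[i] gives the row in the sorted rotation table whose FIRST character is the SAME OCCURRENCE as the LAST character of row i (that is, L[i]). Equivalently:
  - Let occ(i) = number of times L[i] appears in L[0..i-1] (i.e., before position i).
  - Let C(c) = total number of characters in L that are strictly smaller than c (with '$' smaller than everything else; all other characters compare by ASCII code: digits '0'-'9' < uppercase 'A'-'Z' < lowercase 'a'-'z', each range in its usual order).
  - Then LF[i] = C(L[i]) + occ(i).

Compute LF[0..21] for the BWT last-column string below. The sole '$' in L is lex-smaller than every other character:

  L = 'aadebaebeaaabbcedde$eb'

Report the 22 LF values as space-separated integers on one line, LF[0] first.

Char counts: '$':1, 'a':6, 'b':5, 'c':1, 'd':3, 'e':6
C (first-col start): C('$')=0, C('a')=1, C('b')=7, C('c')=12, C('d')=13, C('e')=16
L[0]='a': occ=0, LF[0]=C('a')+0=1+0=1
L[1]='a': occ=1, LF[1]=C('a')+1=1+1=2
L[2]='d': occ=0, LF[2]=C('d')+0=13+0=13
L[3]='e': occ=0, LF[3]=C('e')+0=16+0=16
L[4]='b': occ=0, LF[4]=C('b')+0=7+0=7
L[5]='a': occ=2, LF[5]=C('a')+2=1+2=3
L[6]='e': occ=1, LF[6]=C('e')+1=16+1=17
L[7]='b': occ=1, LF[7]=C('b')+1=7+1=8
L[8]='e': occ=2, LF[8]=C('e')+2=16+2=18
L[9]='a': occ=3, LF[9]=C('a')+3=1+3=4
L[10]='a': occ=4, LF[10]=C('a')+4=1+4=5
L[11]='a': occ=5, LF[11]=C('a')+5=1+5=6
L[12]='b': occ=2, LF[12]=C('b')+2=7+2=9
L[13]='b': occ=3, LF[13]=C('b')+3=7+3=10
L[14]='c': occ=0, LF[14]=C('c')+0=12+0=12
L[15]='e': occ=3, LF[15]=C('e')+3=16+3=19
L[16]='d': occ=1, LF[16]=C('d')+1=13+1=14
L[17]='d': occ=2, LF[17]=C('d')+2=13+2=15
L[18]='e': occ=4, LF[18]=C('e')+4=16+4=20
L[19]='$': occ=0, LF[19]=C('$')+0=0+0=0
L[20]='e': occ=5, LF[20]=C('e')+5=16+5=21
L[21]='b': occ=4, LF[21]=C('b')+4=7+4=11

Answer: 1 2 13 16 7 3 17 8 18 4 5 6 9 10 12 19 14 15 20 0 21 11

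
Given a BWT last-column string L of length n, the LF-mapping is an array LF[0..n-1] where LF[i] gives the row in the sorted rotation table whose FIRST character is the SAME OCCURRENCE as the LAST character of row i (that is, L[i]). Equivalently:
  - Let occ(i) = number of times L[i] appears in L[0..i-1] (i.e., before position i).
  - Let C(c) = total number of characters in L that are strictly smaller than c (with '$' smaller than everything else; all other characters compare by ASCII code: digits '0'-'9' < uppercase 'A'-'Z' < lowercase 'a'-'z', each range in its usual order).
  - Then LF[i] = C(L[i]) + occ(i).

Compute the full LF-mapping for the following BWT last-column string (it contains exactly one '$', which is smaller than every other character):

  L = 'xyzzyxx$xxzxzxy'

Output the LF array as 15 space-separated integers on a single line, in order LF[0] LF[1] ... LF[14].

Char counts: '$':1, 'x':7, 'y':3, 'z':4
C (first-col start): C('$')=0, C('x')=1, C('y')=8, C('z')=11
L[0]='x': occ=0, LF[0]=C('x')+0=1+0=1
L[1]='y': occ=0, LF[1]=C('y')+0=8+0=8
L[2]='z': occ=0, LF[2]=C('z')+0=11+0=11
L[3]='z': occ=1, LF[3]=C('z')+1=11+1=12
L[4]='y': occ=1, LF[4]=C('y')+1=8+1=9
L[5]='x': occ=1, LF[5]=C('x')+1=1+1=2
L[6]='x': occ=2, LF[6]=C('x')+2=1+2=3
L[7]='$': occ=0, LF[7]=C('$')+0=0+0=0
L[8]='x': occ=3, LF[8]=C('x')+3=1+3=4
L[9]='x': occ=4, LF[9]=C('x')+4=1+4=5
L[10]='z': occ=2, LF[10]=C('z')+2=11+2=13
L[11]='x': occ=5, LF[11]=C('x')+5=1+5=6
L[12]='z': occ=3, LF[12]=C('z')+3=11+3=14
L[13]='x': occ=6, LF[13]=C('x')+6=1+6=7
L[14]='y': occ=2, LF[14]=C('y')+2=8+2=10

Answer: 1 8 11 12 9 2 3 0 4 5 13 6 14 7 10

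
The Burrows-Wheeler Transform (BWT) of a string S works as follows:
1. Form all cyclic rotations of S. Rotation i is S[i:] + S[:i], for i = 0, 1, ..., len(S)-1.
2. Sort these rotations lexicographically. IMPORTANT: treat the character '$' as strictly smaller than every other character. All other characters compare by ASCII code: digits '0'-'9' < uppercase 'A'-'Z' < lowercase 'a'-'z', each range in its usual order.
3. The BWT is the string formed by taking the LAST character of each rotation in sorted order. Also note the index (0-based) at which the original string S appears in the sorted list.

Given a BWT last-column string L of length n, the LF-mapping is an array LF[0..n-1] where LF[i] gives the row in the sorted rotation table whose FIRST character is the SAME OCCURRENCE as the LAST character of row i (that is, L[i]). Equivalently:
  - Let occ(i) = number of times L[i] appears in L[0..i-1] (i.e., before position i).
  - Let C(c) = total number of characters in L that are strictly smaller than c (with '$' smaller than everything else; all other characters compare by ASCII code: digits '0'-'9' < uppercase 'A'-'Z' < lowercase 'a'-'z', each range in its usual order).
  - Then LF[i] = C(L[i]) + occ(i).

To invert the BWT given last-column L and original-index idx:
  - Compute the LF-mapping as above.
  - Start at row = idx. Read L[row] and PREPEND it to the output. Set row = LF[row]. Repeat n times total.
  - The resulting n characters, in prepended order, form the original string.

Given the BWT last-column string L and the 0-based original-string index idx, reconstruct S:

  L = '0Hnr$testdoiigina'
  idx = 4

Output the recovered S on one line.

Answer: disintegrationH0$

Derivation:
LF mapping: 1 2 10 13 0 15 5 14 16 4 12 7 8 6 9 11 3
Walk LF starting at row 4, prepending L[row]:
  step 1: row=4, L[4]='$', prepend. Next row=LF[4]=0
  step 2: row=0, L[0]='0', prepend. Next row=LF[0]=1
  step 3: row=1, L[1]='H', prepend. Next row=LF[1]=2
  step 4: row=2, L[2]='n', prepend. Next row=LF[2]=10
  step 5: row=10, L[10]='o', prepend. Next row=LF[10]=12
  step 6: row=12, L[12]='i', prepend. Next row=LF[12]=8
  step 7: row=8, L[8]='t', prepend. Next row=LF[8]=16
  step 8: row=16, L[16]='a', prepend. Next row=LF[16]=3
  step 9: row=3, L[3]='r', prepend. Next row=LF[3]=13
  step 10: row=13, L[13]='g', prepend. Next row=LF[13]=6
  step 11: row=6, L[6]='e', prepend. Next row=LF[6]=5
  step 12: row=5, L[5]='t', prepend. Next row=LF[5]=15
  step 13: row=15, L[15]='n', prepend. Next row=LF[15]=11
  step 14: row=11, L[11]='i', prepend. Next row=LF[11]=7
  step 15: row=7, L[7]='s', prepend. Next row=LF[7]=14
  step 16: row=14, L[14]='i', prepend. Next row=LF[14]=9
  step 17: row=9, L[9]='d', prepend. Next row=LF[9]=4
Reversed output: disintegrationH0$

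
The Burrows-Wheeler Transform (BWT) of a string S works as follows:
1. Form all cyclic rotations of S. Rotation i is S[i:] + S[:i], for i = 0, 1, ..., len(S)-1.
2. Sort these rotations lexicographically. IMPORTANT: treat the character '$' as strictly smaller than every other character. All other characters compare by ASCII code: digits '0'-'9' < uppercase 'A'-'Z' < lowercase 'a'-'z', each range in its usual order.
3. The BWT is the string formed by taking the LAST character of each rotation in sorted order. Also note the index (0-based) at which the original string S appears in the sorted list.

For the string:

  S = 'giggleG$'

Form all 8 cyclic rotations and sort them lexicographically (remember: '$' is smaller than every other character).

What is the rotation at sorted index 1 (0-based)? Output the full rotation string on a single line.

All 8 rotations (rotation i = S[i:]+S[:i]):
  rot[0] = giggleG$
  rot[1] = iggleG$g
  rot[2] = ggleG$gi
  rot[3] = gleG$gig
  rot[4] = leG$gigg
  rot[5] = eG$giggl
  rot[6] = G$giggle
  rot[7] = $giggleG
Sorted (with $ < everything):
  sorted[0] = $giggleG
  sorted[1] = G$giggle
  sorted[2] = eG$giggl
  sorted[3] = ggleG$gi
  sorted[4] = giggleG$
  sorted[5] = gleG$gig
  sorted[6] = iggleG$g
  sorted[7] = leG$gigg
sorted[1] = G$giggle

Answer: G$giggle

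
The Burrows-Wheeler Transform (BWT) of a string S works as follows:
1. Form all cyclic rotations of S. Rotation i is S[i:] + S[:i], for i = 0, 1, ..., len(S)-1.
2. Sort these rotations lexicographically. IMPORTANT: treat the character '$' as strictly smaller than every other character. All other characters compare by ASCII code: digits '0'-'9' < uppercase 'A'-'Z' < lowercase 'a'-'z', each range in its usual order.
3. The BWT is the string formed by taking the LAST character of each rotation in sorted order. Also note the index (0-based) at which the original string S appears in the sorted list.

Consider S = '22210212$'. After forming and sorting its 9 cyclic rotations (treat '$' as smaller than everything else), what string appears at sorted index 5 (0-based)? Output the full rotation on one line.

All 9 rotations (rotation i = S[i:]+S[:i]):
  rot[0] = 22210212$
  rot[1] = 2210212$2
  rot[2] = 210212$22
  rot[3] = 10212$222
  rot[4] = 0212$2221
  rot[5] = 212$22210
  rot[6] = 12$222102
  rot[7] = 2$2221021
  rot[8] = $22210212
Sorted (with $ < everything):
  sorted[0] = $22210212
  sorted[1] = 0212$2221
  sorted[2] = 10212$222
  sorted[3] = 12$222102
  sorted[4] = 2$2221021
  sorted[5] = 210212$22
  sorted[6] = 212$22210
  sorted[7] = 2210212$2
  sorted[8] = 22210212$
sorted[5] = 210212$22

Answer: 210212$22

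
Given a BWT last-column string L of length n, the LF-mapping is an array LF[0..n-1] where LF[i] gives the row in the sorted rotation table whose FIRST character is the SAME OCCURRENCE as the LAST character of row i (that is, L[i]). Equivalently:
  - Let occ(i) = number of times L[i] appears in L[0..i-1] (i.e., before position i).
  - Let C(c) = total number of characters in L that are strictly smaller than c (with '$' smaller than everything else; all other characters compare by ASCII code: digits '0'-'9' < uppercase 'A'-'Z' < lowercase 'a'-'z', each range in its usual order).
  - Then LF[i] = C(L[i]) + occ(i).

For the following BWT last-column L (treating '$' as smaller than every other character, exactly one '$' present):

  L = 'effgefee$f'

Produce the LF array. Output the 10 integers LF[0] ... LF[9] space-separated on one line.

Answer: 1 5 6 9 2 7 3 4 0 8

Derivation:
Char counts: '$':1, 'e':4, 'f':4, 'g':1
C (first-col start): C('$')=0, C('e')=1, C('f')=5, C('g')=9
L[0]='e': occ=0, LF[0]=C('e')+0=1+0=1
L[1]='f': occ=0, LF[1]=C('f')+0=5+0=5
L[2]='f': occ=1, LF[2]=C('f')+1=5+1=6
L[3]='g': occ=0, LF[3]=C('g')+0=9+0=9
L[4]='e': occ=1, LF[4]=C('e')+1=1+1=2
L[5]='f': occ=2, LF[5]=C('f')+2=5+2=7
L[6]='e': occ=2, LF[6]=C('e')+2=1+2=3
L[7]='e': occ=3, LF[7]=C('e')+3=1+3=4
L[8]='$': occ=0, LF[8]=C('$')+0=0+0=0
L[9]='f': occ=3, LF[9]=C('f')+3=5+3=8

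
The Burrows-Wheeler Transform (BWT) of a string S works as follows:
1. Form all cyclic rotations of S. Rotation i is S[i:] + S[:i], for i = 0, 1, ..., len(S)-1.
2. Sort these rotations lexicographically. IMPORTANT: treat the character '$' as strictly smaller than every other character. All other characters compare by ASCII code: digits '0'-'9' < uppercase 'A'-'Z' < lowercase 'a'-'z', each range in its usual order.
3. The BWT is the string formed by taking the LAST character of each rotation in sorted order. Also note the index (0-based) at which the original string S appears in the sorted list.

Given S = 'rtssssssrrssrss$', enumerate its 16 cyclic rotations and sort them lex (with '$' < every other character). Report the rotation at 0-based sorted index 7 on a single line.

All 16 rotations (rotation i = S[i:]+S[:i]):
  rot[0] = rtssssssrrssrss$
  rot[1] = tssssssrrssrss$r
  rot[2] = ssssssrrssrss$rt
  rot[3] = sssssrrssrss$rts
  rot[4] = ssssrrssrss$rtss
  rot[5] = sssrrssrss$rtsss
  rot[6] = ssrrssrss$rtssss
  rot[7] = srrssrss$rtsssss
  rot[8] = rrssrss$rtssssss
  rot[9] = rssrss$rtssssssr
  rot[10] = ssrss$rtssssssrr
  rot[11] = srss$rtssssssrrs
  rot[12] = rss$rtssssssrrss
  rot[13] = ss$rtssssssrrssr
  rot[14] = s$rtssssssrrssrs
  rot[15] = $rtssssssrrssrss
Sorted (with $ < everything):
  sorted[0] = $rtssssssrrssrss
  sorted[1] = rrssrss$rtssssss
  sorted[2] = rss$rtssssssrrss
  sorted[3] = rssrss$rtssssssr
  sorted[4] = rtssssssrrssrss$
  sorted[5] = s$rtssssssrrssrs
  sorted[6] = srrssrss$rtsssss
  sorted[7] = srss$rtssssssrrs
  sorted[8] = ss$rtssssssrrssr
  sorted[9] = ssrrssrss$rtssss
  sorted[10] = ssrss$rtssssssrr
  sorted[11] = sssrrssrss$rtsss
  sorted[12] = ssssrrssrss$rtss
  sorted[13] = sssssrrssrss$rts
  sorted[14] = ssssssrrssrss$rt
  sorted[15] = tssssssrrssrss$r
sorted[7] = srss$rtssssssrrs

Answer: srss$rtssssssrrs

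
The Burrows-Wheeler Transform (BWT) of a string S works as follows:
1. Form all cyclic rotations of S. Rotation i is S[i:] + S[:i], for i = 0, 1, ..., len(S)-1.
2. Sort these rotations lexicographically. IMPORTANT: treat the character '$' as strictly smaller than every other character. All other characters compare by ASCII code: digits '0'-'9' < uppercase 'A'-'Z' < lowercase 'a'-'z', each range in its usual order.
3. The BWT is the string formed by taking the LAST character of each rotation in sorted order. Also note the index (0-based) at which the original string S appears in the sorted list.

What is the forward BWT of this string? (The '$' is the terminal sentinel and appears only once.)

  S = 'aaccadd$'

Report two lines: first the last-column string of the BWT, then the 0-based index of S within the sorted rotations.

Answer: d$accada
1

Derivation:
All 8 rotations (rotation i = S[i:]+S[:i]):
  rot[0] = aaccadd$
  rot[1] = accadd$a
  rot[2] = ccadd$aa
  rot[3] = cadd$aac
  rot[4] = add$aacc
  rot[5] = dd$aacca
  rot[6] = d$aaccad
  rot[7] = $aaccadd
Sorted (with $ < everything):
  sorted[0] = $aaccadd  (last char: 'd')
  sorted[1] = aaccadd$  (last char: '$')
  sorted[2] = accadd$a  (last char: 'a')
  sorted[3] = add$aacc  (last char: 'c')
  sorted[4] = cadd$aac  (last char: 'c')
  sorted[5] = ccadd$aa  (last char: 'a')
  sorted[6] = d$aaccad  (last char: 'd')
  sorted[7] = dd$aacca  (last char: 'a')
Last column: d$accada
Original string S is at sorted index 1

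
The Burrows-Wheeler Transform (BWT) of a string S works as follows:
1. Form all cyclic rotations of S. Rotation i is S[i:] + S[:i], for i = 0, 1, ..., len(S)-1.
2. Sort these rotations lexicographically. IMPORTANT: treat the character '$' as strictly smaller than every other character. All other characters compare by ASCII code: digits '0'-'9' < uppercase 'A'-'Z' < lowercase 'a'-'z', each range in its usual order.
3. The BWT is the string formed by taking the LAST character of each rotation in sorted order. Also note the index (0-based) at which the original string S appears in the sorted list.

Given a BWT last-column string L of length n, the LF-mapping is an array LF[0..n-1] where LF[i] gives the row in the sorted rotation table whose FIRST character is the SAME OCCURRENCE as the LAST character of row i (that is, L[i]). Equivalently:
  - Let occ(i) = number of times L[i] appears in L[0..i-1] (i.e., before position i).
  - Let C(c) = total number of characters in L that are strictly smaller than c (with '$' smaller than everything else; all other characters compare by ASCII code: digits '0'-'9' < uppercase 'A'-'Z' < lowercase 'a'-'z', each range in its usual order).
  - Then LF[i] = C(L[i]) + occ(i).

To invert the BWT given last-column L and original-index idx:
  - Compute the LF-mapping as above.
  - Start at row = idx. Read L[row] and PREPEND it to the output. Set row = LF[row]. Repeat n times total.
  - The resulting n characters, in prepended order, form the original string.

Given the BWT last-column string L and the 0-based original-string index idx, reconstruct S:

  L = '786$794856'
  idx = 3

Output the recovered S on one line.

LF mapping: 5 7 3 0 6 9 1 8 2 4
Walk LF starting at row 3, prepending L[row]:
  step 1: row=3, L[3]='$', prepend. Next row=LF[3]=0
  step 2: row=0, L[0]='7', prepend. Next row=LF[0]=5
  step 3: row=5, L[5]='9', prepend. Next row=LF[5]=9
  step 4: row=9, L[9]='6', prepend. Next row=LF[9]=4
  step 5: row=4, L[4]='7', prepend. Next row=LF[4]=6
  step 6: row=6, L[6]='4', prepend. Next row=LF[6]=1
  step 7: row=1, L[1]='8', prepend. Next row=LF[1]=7
  step 8: row=7, L[7]='8', prepend. Next row=LF[7]=8
  step 9: row=8, L[8]='5', prepend. Next row=LF[8]=2
  step 10: row=2, L[2]='6', prepend. Next row=LF[2]=3
Reversed output: 658847697$

Answer: 658847697$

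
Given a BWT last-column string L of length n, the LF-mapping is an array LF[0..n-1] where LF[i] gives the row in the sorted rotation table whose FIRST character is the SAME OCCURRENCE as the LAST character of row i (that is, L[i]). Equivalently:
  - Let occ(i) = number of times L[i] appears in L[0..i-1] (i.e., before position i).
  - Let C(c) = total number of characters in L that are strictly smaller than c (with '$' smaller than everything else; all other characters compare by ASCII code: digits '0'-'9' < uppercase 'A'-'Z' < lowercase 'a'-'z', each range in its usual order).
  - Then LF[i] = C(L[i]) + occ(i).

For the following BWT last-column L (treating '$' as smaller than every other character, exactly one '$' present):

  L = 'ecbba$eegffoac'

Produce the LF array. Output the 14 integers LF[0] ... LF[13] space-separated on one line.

Answer: 7 5 3 4 1 0 8 9 12 10 11 13 2 6

Derivation:
Char counts: '$':1, 'a':2, 'b':2, 'c':2, 'e':3, 'f':2, 'g':1, 'o':1
C (first-col start): C('$')=0, C('a')=1, C('b')=3, C('c')=5, C('e')=7, C('f')=10, C('g')=12, C('o')=13
L[0]='e': occ=0, LF[0]=C('e')+0=7+0=7
L[1]='c': occ=0, LF[1]=C('c')+0=5+0=5
L[2]='b': occ=0, LF[2]=C('b')+0=3+0=3
L[3]='b': occ=1, LF[3]=C('b')+1=3+1=4
L[4]='a': occ=0, LF[4]=C('a')+0=1+0=1
L[5]='$': occ=0, LF[5]=C('$')+0=0+0=0
L[6]='e': occ=1, LF[6]=C('e')+1=7+1=8
L[7]='e': occ=2, LF[7]=C('e')+2=7+2=9
L[8]='g': occ=0, LF[8]=C('g')+0=12+0=12
L[9]='f': occ=0, LF[9]=C('f')+0=10+0=10
L[10]='f': occ=1, LF[10]=C('f')+1=10+1=11
L[11]='o': occ=0, LF[11]=C('o')+0=13+0=13
L[12]='a': occ=1, LF[12]=C('a')+1=1+1=2
L[13]='c': occ=1, LF[13]=C('c')+1=5+1=6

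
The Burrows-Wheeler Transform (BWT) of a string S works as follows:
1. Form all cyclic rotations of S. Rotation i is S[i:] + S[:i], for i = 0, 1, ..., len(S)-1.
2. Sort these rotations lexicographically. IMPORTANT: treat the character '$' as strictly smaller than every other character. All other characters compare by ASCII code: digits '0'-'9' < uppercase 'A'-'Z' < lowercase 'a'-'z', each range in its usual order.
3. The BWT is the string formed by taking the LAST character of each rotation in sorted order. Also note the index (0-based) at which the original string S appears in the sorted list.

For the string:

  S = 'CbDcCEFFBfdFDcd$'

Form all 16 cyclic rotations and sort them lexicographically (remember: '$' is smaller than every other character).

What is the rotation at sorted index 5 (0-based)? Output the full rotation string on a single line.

All 16 rotations (rotation i = S[i:]+S[:i]):
  rot[0] = CbDcCEFFBfdFDcd$
  rot[1] = bDcCEFFBfdFDcd$C
  rot[2] = DcCEFFBfdFDcd$Cb
  rot[3] = cCEFFBfdFDcd$CbD
  rot[4] = CEFFBfdFDcd$CbDc
  rot[5] = EFFBfdFDcd$CbDcC
  rot[6] = FFBfdFDcd$CbDcCE
  rot[7] = FBfdFDcd$CbDcCEF
  rot[8] = BfdFDcd$CbDcCEFF
  rot[9] = fdFDcd$CbDcCEFFB
  rot[10] = dFDcd$CbDcCEFFBf
  rot[11] = FDcd$CbDcCEFFBfd
  rot[12] = Dcd$CbDcCEFFBfdF
  rot[13] = cd$CbDcCEFFBfdFD
  rot[14] = d$CbDcCEFFBfdFDc
  rot[15] = $CbDcCEFFBfdFDcd
Sorted (with $ < everything):
  sorted[0] = $CbDcCEFFBfdFDcd
  sorted[1] = BfdFDcd$CbDcCEFF
  sorted[2] = CEFFBfdFDcd$CbDc
  sorted[3] = CbDcCEFFBfdFDcd$
  sorted[4] = DcCEFFBfdFDcd$Cb
  sorted[5] = Dcd$CbDcCEFFBfdF
  sorted[6] = EFFBfdFDcd$CbDcC
  sorted[7] = FBfdFDcd$CbDcCEF
  sorted[8] = FDcd$CbDcCEFFBfd
  sorted[9] = FFBfdFDcd$CbDcCE
  sorted[10] = bDcCEFFBfdFDcd$C
  sorted[11] = cCEFFBfdFDcd$CbD
  sorted[12] = cd$CbDcCEFFBfdFD
  sorted[13] = d$CbDcCEFFBfdFDc
  sorted[14] = dFDcd$CbDcCEFFBf
  sorted[15] = fdFDcd$CbDcCEFFB
sorted[5] = Dcd$CbDcCEFFBfdF

Answer: Dcd$CbDcCEFFBfdF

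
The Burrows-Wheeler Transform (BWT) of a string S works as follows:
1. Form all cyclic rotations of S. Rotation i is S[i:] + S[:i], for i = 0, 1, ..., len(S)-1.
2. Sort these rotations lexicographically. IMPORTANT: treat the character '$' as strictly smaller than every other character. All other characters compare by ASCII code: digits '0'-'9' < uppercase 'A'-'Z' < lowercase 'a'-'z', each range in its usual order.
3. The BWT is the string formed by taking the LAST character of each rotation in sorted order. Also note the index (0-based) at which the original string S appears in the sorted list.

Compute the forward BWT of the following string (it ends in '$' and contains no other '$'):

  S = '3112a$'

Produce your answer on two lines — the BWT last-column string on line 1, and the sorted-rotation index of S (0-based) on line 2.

All 6 rotations (rotation i = S[i:]+S[:i]):
  rot[0] = 3112a$
  rot[1] = 112a$3
  rot[2] = 12a$31
  rot[3] = 2a$311
  rot[4] = a$3112
  rot[5] = $3112a
Sorted (with $ < everything):
  sorted[0] = $3112a  (last char: 'a')
  sorted[1] = 112a$3  (last char: '3')
  sorted[2] = 12a$31  (last char: '1')
  sorted[3] = 2a$311  (last char: '1')
  sorted[4] = 3112a$  (last char: '$')
  sorted[5] = a$3112  (last char: '2')
Last column: a311$2
Original string S is at sorted index 4

Answer: a311$2
4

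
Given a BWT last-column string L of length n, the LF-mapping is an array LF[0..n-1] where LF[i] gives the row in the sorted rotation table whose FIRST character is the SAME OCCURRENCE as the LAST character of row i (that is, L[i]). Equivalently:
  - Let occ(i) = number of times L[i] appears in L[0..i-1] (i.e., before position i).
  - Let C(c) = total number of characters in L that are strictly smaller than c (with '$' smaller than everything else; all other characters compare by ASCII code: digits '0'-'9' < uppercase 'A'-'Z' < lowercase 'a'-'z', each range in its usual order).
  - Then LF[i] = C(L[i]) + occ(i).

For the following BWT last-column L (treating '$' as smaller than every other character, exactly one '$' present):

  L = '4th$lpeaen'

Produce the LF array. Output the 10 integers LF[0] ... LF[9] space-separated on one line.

Answer: 1 9 5 0 6 8 3 2 4 7

Derivation:
Char counts: '$':1, '4':1, 'a':1, 'e':2, 'h':1, 'l':1, 'n':1, 'p':1, 't':1
C (first-col start): C('$')=0, C('4')=1, C('a')=2, C('e')=3, C('h')=5, C('l')=6, C('n')=7, C('p')=8, C('t')=9
L[0]='4': occ=0, LF[0]=C('4')+0=1+0=1
L[1]='t': occ=0, LF[1]=C('t')+0=9+0=9
L[2]='h': occ=0, LF[2]=C('h')+0=5+0=5
L[3]='$': occ=0, LF[3]=C('$')+0=0+0=0
L[4]='l': occ=0, LF[4]=C('l')+0=6+0=6
L[5]='p': occ=0, LF[5]=C('p')+0=8+0=8
L[6]='e': occ=0, LF[6]=C('e')+0=3+0=3
L[7]='a': occ=0, LF[7]=C('a')+0=2+0=2
L[8]='e': occ=1, LF[8]=C('e')+1=3+1=4
L[9]='n': occ=0, LF[9]=C('n')+0=7+0=7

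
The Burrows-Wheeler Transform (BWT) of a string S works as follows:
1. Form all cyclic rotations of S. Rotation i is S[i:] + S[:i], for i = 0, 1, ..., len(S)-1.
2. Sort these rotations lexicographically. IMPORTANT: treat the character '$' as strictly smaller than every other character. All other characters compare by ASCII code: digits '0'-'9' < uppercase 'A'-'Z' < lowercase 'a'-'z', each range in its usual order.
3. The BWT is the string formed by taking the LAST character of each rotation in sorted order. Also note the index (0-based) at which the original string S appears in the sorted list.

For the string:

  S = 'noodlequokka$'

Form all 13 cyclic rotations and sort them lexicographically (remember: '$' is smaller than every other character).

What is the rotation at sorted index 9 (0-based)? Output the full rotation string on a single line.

All 13 rotations (rotation i = S[i:]+S[:i]):
  rot[0] = noodlequokka$
  rot[1] = oodlequokka$n
  rot[2] = odlequokka$no
  rot[3] = dlequokka$noo
  rot[4] = lequokka$nood
  rot[5] = equokka$noodl
  rot[6] = quokka$noodle
  rot[7] = uokka$noodleq
  rot[8] = okka$noodlequ
  rot[9] = kka$noodlequo
  rot[10] = ka$noodlequok
  rot[11] = a$noodlequokk
  rot[12] = $noodlequokka
Sorted (with $ < everything):
  sorted[0] = $noodlequokka
  sorted[1] = a$noodlequokk
  sorted[2] = dlequokka$noo
  sorted[3] = equokka$noodl
  sorted[4] = ka$noodlequok
  sorted[5] = kka$noodlequo
  sorted[6] = lequokka$nood
  sorted[7] = noodlequokka$
  sorted[8] = odlequokka$no
  sorted[9] = okka$noodlequ
  sorted[10] = oodlequokka$n
  sorted[11] = quokka$noodle
  sorted[12] = uokka$noodleq
sorted[9] = okka$noodlequ

Answer: okka$noodlequ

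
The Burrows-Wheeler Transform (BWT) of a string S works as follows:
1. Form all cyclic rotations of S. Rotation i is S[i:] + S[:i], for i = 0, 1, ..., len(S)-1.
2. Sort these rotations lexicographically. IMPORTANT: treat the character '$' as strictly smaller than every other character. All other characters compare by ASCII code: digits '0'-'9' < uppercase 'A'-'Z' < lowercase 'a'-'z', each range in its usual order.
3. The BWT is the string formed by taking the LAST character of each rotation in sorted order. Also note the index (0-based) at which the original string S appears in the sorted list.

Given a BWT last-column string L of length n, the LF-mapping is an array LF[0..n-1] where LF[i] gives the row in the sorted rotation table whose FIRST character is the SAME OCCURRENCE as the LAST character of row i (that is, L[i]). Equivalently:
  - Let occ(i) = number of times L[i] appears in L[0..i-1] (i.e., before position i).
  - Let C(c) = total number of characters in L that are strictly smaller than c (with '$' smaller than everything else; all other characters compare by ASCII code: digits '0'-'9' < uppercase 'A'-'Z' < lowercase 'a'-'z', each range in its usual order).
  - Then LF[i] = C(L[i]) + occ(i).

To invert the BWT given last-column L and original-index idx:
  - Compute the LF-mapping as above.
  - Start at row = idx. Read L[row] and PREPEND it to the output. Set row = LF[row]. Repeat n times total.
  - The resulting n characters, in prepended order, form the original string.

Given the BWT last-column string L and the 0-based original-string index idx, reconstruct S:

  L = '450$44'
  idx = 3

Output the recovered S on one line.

LF mapping: 2 5 1 0 3 4
Walk LF starting at row 3, prepending L[row]:
  step 1: row=3, L[3]='$', prepend. Next row=LF[3]=0
  step 2: row=0, L[0]='4', prepend. Next row=LF[0]=2
  step 3: row=2, L[2]='0', prepend. Next row=LF[2]=1
  step 4: row=1, L[1]='5', prepend. Next row=LF[1]=5
  step 5: row=5, L[5]='4', prepend. Next row=LF[5]=4
  step 6: row=4, L[4]='4', prepend. Next row=LF[4]=3
Reversed output: 44504$

Answer: 44504$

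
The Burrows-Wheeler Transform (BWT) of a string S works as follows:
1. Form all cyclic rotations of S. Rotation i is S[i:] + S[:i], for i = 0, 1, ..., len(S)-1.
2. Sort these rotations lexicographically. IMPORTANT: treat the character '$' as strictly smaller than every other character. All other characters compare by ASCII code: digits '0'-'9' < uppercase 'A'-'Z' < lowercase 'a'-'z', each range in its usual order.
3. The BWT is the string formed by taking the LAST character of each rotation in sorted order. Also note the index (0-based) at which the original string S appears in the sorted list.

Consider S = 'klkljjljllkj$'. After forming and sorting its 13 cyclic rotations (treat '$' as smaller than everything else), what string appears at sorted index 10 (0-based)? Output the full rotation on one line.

All 13 rotations (rotation i = S[i:]+S[:i]):
  rot[0] = klkljjljllkj$
  rot[1] = lkljjljllkj$k
  rot[2] = kljjljllkj$kl
  rot[3] = ljjljllkj$klk
  rot[4] = jjljllkj$klkl
  rot[5] = jljllkj$klklj
  rot[6] = ljllkj$klkljj
  rot[7] = jllkj$klkljjl
  rot[8] = llkj$klkljjlj
  rot[9] = lkj$klkljjljl
  rot[10] = kj$klkljjljll
  rot[11] = j$klkljjljllk
  rot[12] = $klkljjljllkj
Sorted (with $ < everything):
  sorted[0] = $klkljjljllkj
  sorted[1] = j$klkljjljllk
  sorted[2] = jjljllkj$klkl
  sorted[3] = jljllkj$klklj
  sorted[4] = jllkj$klkljjl
  sorted[5] = kj$klkljjljll
  sorted[6] = kljjljllkj$kl
  sorted[7] = klkljjljllkj$
  sorted[8] = ljjljllkj$klk
  sorted[9] = ljllkj$klkljj
  sorted[10] = lkj$klkljjljl
  sorted[11] = lkljjljllkj$k
  sorted[12] = llkj$klkljjlj
sorted[10] = lkj$klkljjljl

Answer: lkj$klkljjljl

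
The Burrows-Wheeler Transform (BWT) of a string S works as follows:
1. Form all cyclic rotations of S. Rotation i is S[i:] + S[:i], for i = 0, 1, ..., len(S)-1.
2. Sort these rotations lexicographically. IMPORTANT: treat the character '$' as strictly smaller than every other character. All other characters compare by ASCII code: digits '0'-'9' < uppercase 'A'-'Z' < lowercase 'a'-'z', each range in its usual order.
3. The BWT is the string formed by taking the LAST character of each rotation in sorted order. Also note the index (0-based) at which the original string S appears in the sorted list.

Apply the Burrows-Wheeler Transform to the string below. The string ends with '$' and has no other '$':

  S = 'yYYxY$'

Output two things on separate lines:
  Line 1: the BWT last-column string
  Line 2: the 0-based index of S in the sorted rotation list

Answer: YxyYY$
5

Derivation:
All 6 rotations (rotation i = S[i:]+S[:i]):
  rot[0] = yYYxY$
  rot[1] = YYxY$y
  rot[2] = YxY$yY
  rot[3] = xY$yYY
  rot[4] = Y$yYYx
  rot[5] = $yYYxY
Sorted (with $ < everything):
  sorted[0] = $yYYxY  (last char: 'Y')
  sorted[1] = Y$yYYx  (last char: 'x')
  sorted[2] = YYxY$y  (last char: 'y')
  sorted[3] = YxY$yY  (last char: 'Y')
  sorted[4] = xY$yYY  (last char: 'Y')
  sorted[5] = yYYxY$  (last char: '$')
Last column: YxyYY$
Original string S is at sorted index 5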